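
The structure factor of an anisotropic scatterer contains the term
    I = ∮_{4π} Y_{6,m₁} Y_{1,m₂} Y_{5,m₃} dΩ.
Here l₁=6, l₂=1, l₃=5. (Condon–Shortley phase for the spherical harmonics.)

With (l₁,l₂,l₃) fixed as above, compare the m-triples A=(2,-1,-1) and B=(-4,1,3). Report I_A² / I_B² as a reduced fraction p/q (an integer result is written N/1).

28/45

Shared (l₁,l₂,l₃)=(6,1,5): N and (l;000)² cancel in I_A²/I_B².
A: Δ = 2!·10!·0!/13! = 1/858; Racah Σ t=0..0: t=0:+1/34560 = 1/34560; ⇒ 3j(6 1 5; 2 -1 -1)² = 14/429, sgn +1
B: Δ = 2!·10!·0!/13! = 1/858; Racah Σ t=2..2: t=2:+1/161280 = 1/161280; ⇒ 3j(6 1 5; -4 1 3)² = 15/286, sgn +1
I_A²/I_B² = (14/429)/(15/286) = 28/45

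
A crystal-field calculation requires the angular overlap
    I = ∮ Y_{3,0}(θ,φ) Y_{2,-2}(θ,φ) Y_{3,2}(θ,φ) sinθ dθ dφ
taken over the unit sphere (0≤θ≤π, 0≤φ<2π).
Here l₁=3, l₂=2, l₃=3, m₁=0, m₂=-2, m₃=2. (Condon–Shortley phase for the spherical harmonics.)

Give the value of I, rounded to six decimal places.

m-sum 0 ✓  L=8 even ✓  1≤3≤5 ✓
Π(2lᵢ+1) = 7×5×7 = 245
triangle coeff Δ(3,2,3) = 1/3780
Σ_t [0,2]: t=0:+1/24 t=1:−1/4 t=2:+1/24 = -1/6
(3j)²=4/105 [(3 2 3; 0 0 0)], sign=+1
Σ_t [0,0]: t=0:+1/24 = 1/24
(3j)²=1/21 [(3 2 3; 0 -2 2)], sign=-1
⇒ 4πI² = 4/9
I = (-1)√(4/9/(4π)) = -0.18806319

-0.188063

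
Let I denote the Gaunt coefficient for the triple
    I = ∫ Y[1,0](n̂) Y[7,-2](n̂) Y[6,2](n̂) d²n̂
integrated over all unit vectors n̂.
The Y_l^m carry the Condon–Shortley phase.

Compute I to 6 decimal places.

0.234717

Checks pass: Σm=0; 14 even; l₃=6∈[6,8].
(2·1+1)(2·7+1)(2·6+1) = 585
Δ: 2! 0! 12! / 15! → 1/1365
sum: t=1:−1/518400 = -1/518400
3j²(1 7 6; 0 0 0) = Δ·Π!·Σ² = 7/195  (sign -1)
sum: t=1:−1/967680 = -1/967680
3j²(1 7 6; 0 -2 2) = Δ·Π!·Σ² = 3/91  (sign -1)
combine: 4πI² = 585·7/195·3/91 = 9/13
take √, sign +1: I = 0.23471705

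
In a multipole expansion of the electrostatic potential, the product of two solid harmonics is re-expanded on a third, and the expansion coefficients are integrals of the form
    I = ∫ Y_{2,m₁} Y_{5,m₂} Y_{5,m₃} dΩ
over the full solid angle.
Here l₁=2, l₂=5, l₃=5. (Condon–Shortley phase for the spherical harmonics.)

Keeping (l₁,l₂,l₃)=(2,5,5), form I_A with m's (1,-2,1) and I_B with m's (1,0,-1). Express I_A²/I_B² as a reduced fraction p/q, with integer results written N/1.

Same 2,5,5: normalisation and zero-m 3j drop out of the ratio.
A: Δ: 2! 2! 8! / 13! → 1/38610; sum: t=0:+1/1440 t=1:−1/2880 = 1/2880; 3j²(2 5 5; 1 -2 1) = Δ·Π!·Σ² = 7/715  (sign +1)
B: Δ: 2! 2! 8! / 13! → 1/38610; sum: t=0:+1/1440 t=1:−1/1152 = -1/5760; 3j²(2 5 5; 1 0 -1) = Δ·Π!·Σ² = 1/858  (sign -1)
I_A²/I_B² = (7/715)/(1/858) = 42/5

42/5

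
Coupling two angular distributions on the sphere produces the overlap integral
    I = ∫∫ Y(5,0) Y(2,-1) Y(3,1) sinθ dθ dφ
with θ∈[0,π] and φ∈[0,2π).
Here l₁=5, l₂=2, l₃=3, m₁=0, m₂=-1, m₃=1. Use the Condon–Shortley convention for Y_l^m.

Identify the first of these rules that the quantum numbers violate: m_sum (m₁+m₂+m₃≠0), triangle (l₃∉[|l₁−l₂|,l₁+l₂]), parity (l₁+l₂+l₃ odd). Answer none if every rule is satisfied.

none

Σmᵢ = 0  ✓
l₃∈[|l₁−l₂|,l₁+l₂]=[3,7], have l₃=3  ✓
Σlᵢ = 10 ⇒ even  ✓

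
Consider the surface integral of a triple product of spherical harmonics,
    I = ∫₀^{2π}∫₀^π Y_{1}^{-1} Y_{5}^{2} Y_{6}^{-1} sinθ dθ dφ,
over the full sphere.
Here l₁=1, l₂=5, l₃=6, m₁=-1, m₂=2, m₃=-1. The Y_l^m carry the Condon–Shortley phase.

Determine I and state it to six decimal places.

-0.129207

m-sum 0 ✓  L=12 even ✓  4≤6≤6 ✓
Π(2lᵢ+1) = 3×11×13 = 429
triangle coeff Δ(1,5,6) = 1/858
Σ_t [0,0]: t=0:+1/14400 = 1/14400
(3j)²=6/143 [(1 5 6; 0 0 0)], sign=+1
Σ_t [0,0]: t=0:+1/60480 = 1/60480
(3j)²=5/429 [(1 5 6; -1 2 -1)], sign=-1
⇒ 4πI² = 30/143
I = (-1)√(30/143/(4π)) = -0.12920749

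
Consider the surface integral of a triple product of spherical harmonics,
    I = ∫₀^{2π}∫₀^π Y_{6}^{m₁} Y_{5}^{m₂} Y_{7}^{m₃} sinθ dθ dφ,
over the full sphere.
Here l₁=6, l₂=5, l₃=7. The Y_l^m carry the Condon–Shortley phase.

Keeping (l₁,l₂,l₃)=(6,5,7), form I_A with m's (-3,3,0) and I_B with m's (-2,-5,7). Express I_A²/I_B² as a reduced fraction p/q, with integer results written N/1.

l's match ⇒ only the (l;m) 3-j factors differ between A and B.
A: triangle coeff Δ(6,5,7) = 1/174594420; Σ_t [2,4]: t=2:+1/14515200 t=3:−1/1036800 t=4:+1/829440 = 1/3225600; (3j)²=567/230945 [(6 5 7; -3 3 0)], sign=-1
B: triangle coeff Δ(6,5,7) = 1/174594420; Σ_t [0,0]: t=0:+1/696729600 = 1/696729600; (3j)²=7/1938 [(6 5 7; -2 -5 7)], sign=+1
I_A²/I_B² = (567/230945)/(7/1938) = 486/715

486/715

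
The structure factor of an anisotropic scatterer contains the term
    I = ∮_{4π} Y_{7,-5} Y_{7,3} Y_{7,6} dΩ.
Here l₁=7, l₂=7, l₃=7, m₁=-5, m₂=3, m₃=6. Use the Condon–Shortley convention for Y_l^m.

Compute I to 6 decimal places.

0.000000

-5 + 3 + 6 = 4 ≠ 0: azimuthal integral kills it; I = 0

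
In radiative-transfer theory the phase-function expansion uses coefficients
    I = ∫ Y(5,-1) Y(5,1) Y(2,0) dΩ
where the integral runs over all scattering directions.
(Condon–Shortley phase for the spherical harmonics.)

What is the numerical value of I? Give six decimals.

-0.145565

Checks pass: Σm=0; 12 even; l₃=2∈[0,10].
(2·5+1)(2·5+1)(2·2+1) = 605
Δ: 8! 2! 2! / 13! → 1/38610
sum: t=3:−1/2880 t=4:+1/576 t=5:−1/2880 = 1/960
3j²(5 5 2; 0 0 0) = Δ·Π!·Σ² = 10/429  (sign +1)
sum: t=4:+1/2304 t=5:−1/720 t=6:+1/5760 = -1/1280
3j²(5 5 2; -1 1 0) = Δ·Π!·Σ² = 27/1430  (sign -1)
combine: 4πI² = 605·10/429·27/1430 = 45/169
take √, sign -1: I = -0.14556534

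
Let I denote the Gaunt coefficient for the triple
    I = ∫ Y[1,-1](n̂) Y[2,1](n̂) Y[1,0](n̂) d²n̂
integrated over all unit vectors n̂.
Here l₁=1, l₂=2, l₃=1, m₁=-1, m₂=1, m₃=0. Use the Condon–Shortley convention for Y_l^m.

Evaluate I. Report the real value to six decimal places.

-0.218510

m-sum 0 ✓  L=4 even ✓  1≤1≤3 ✓
Π(2lᵢ+1) = 3×5×3 = 45
triangle coeff Δ(1,2,1) = 1/30
Σ_t [1,1]: t=1:−1/1 = -1/1
(3j)²=2/15 [(1 2 1; 0 0 0)], sign=+1
Σ_t [2,2]: t=2:+1/2 = 1/2
(3j)²=1/10 [(1 2 1; -1 1 0)], sign=-1
⇒ 4πI² = 3/5
I = (-1)√(3/5/(4π)) = -0.21850969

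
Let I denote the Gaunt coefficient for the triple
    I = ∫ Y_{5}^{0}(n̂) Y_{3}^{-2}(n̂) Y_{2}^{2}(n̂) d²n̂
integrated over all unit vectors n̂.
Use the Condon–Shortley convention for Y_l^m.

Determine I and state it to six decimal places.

0.053579

Rules hold: Σm=0, L=10 even, 2≤2≤8.
N = 11·7·5 = 385
Δ = 6!·4!·0!/11! = 1/2310
Racah Σ t=3..3: t=3:−1/144 = -1/144
⇒ 3j(5 3 2; 0 0 0)² = 10/231, sgn -1
Racah Σ t=1..1: t=1:−1/2880 = -1/2880
⇒ 3j(5 3 2; 0 -2 2)² = 1/462, sgn -1
4πI² = N·(3j₀)²·(3jₘ)² = 25/693
I = +1·√(0.036075/4π) = 0.05357948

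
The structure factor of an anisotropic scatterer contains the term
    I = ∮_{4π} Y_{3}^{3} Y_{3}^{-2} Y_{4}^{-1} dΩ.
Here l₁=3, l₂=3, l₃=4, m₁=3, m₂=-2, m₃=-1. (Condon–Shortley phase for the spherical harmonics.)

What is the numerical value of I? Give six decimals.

Checks pass: Σm=0; 10 even; l₃=4∈[0,6].
(2·3+1)(2·3+1)(2·4+1) = 441
Δ: 2! 4! 4! / 11! → 1/34650
sum: t=0:+1/72 t=1:−1/16 t=2:+1/72 = -5/144
3j²(3 3 4; 0 0 0) = Δ·Π!·Σ² = 2/77  (sign -1)
sum: t=0:+1/288 = 1/288
3j²(3 3 4; 3 -2 -1) = Δ·Π!·Σ² = 5/231  (sign -1)
combine: 4πI² = 441·2/77·5/231 = 30/121
take √, sign +1: I = 0.14046335

0.140463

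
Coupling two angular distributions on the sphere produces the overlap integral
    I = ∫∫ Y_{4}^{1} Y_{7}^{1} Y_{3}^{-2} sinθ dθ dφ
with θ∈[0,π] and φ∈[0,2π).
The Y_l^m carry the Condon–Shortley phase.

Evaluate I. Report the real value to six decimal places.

-0.123510

Rules hold: Σm=0, L=14 even, 3≤3≤11.
N = 9·15·7 = 945
Δ = 8!·0!·6!/15! = 1/45045
Racah Σ t=4..4: t=4:+1/20736 = 1/20736
⇒ 3j(4 7 3; 0 0 0)² = 35/1287, sgn -1
Racah Σ t=3..3: t=3:−1/86400 = -1/86400
⇒ 3j(4 7 3; 1 1 -2)² = 16/2145, sgn +1
4πI² = N·(3j₀)²·(3jₘ)² = 3920/20449
I = -1·√(0.191696/4π) = -0.12350998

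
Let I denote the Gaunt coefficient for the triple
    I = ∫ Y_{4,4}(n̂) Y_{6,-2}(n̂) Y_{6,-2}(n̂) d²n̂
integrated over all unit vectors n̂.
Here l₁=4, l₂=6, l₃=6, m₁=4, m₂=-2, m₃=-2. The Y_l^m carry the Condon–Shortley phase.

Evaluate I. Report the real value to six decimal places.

m-sum 0 ✓  L=16 even ✓  2≤6≤10 ✓
Π(2lᵢ+1) = 9×13×13 = 1521
triangle coeff Δ(4,6,6) = 1/15315300
Σ_t [0,4]: t=0:+1/829440 t=1:−1/25920 t=2:+1/9216 t=3:−1/25920 t=4:+1/829440 = 7/207360
(3j)²=28/2431 [(4 6 6; 0 0 0)], sign=+1
Σ_t [0,0]: t=0:+1/331776 = 1/331776
(3j)²=490/21879 [(4 6 6; 4 -2 -2)], sign=+1
⇒ 4πI² = 13720/34969
I = (+1)√(13720/34969/(4π)) = 0.17669755

0.176698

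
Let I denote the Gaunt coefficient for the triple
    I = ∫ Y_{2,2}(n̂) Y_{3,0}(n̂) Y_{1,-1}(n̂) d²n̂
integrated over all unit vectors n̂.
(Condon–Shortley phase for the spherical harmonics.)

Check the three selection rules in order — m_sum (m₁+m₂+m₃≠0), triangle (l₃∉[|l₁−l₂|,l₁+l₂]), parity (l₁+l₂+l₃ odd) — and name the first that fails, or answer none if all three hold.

m_sum

Σmᵢ = 1  ✗
l₃∈[|l₁−l₂|,l₁+l₂]=[1,5], have l₃=1
Σlᵢ = 6 ⇒ even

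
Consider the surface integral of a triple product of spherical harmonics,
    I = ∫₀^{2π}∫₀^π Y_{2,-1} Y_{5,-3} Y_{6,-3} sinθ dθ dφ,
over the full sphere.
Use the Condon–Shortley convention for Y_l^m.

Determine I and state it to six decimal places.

m-sum = -1 − 3 − 3 = -7 ≠ 0 ⇒ I = 0

0.000000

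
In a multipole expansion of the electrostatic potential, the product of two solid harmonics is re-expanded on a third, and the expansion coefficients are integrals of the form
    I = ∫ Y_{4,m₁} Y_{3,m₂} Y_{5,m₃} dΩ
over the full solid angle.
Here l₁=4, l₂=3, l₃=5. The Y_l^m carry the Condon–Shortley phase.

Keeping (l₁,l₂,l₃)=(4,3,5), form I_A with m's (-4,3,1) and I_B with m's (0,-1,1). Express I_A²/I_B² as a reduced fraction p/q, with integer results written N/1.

Shared (l₁,l₂,l₃)=(4,3,5): N and (l;000)² cancel in I_A²/I_B².
A: Δ = 2!·6!·4!/13! = 1/180180; Racah Σ t=2..2: t=2:+1/34560 = 1/34560; ⇒ 3j(4 3 5; -4 3 1)² = 1/429, sgn +1
B: Δ = 2!·6!·4!/13! = 1/180180; Racah Σ t=0..2: t=0:+1/384 t=1:−1/216 t=2:+1/2304 = -11/6912; ⇒ 3j(4 3 5; 0 -1 1)² = 11/1638, sgn -1
I_A²/I_B² = (1/429)/(11/1638) = 42/121

42/121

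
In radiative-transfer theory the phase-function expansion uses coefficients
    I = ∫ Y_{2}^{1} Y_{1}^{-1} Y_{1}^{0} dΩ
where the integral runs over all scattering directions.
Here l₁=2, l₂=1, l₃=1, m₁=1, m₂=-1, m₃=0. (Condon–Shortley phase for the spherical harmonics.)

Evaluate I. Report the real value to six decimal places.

-0.218510

Rules hold: Σm=0, L=4 even, 1≤1≤3.
N = 5·3·3 = 45
Δ = 2!·2!·0!/5! = 1/30
Racah Σ t=1..1: t=1:−1/1 = -1/1
⇒ 3j(2 1 1; 0 0 0)² = 2/15, sgn +1
Racah Σ t=0..0: t=0:+1/2 = 1/2
⇒ 3j(2 1 1; 1 -1 0)² = 1/10, sgn -1
4πI² = N·(3j₀)²·(3jₘ)² = 3/5
I = -1·√(0.6/4π) = -0.21850969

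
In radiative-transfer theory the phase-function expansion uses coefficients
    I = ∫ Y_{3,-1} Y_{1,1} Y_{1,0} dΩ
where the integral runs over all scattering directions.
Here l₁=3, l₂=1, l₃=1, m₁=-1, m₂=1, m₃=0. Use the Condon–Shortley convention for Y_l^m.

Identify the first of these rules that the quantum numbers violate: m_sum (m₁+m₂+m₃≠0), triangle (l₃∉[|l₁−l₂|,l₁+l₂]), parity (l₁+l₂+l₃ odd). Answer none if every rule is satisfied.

triangle

azimuthal sum: -1 + 1 + 0 = 0  ✓
2 ≤ 1 ≤ 4 (triangle on l)  ✗
L = 3 + 1 + 1 = 5 (odd)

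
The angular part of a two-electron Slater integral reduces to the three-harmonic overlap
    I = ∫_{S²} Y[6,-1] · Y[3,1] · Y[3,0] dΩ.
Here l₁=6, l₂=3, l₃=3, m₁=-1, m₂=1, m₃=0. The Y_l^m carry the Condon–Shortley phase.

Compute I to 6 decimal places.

Rules hold: Σm=0, L=12 even, 3≤3≤9.
N = 13·7·7 = 637
Δ = 6!·6!·0!/13! = 1/12012
Racah Σ t=3..3: t=3:−1/1296 = -1/1296
⇒ 3j(6 3 3; 0 0 0)² = 100/3003, sgn +1
Racah Σ t=4..4: t=4:+1/1728 = 1/1728
⇒ 3j(6 3 3; -1 1 0)² = 25/858, sgn -1
4πI² = N·(3j₀)²·(3jₘ)² = 8750/14157
I = -1·√(0.618069/4π) = -0.22177545

-0.221775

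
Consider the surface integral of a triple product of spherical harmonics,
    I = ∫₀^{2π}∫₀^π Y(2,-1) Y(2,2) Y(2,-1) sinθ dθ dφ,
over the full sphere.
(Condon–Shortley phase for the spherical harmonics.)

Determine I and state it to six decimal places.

Checks pass: Σm=0; 6 even; l₃=2∈[0,4].
(2·2+1)(2·2+1)(2·2+1) = 125
Δ: 2! 2! 2! / 7! → 1/630
sum: t=0:+1/8 t=1:−1/1 t=2:+1/8 = -3/4
3j²(2 2 2; 0 0 0) = Δ·Π!·Σ² = 2/35  (sign -1)
sum: t=2:+1/4 = 1/4
3j²(2 2 2; -1 2 -1) = Δ·Π!·Σ² = 3/35  (sign -1)
combine: 4πI² = 125·2/35·3/35 = 30/49
take √, sign +1: I = 0.22072812

0.220728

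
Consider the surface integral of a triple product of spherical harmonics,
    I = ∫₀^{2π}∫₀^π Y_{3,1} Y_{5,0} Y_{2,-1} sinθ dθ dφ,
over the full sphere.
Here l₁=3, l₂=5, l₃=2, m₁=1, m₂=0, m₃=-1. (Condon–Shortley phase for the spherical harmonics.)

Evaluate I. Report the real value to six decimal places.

Checks pass: Σm=0; 10 even; l₃=2∈[2,8].
(2·3+1)(2·5+1)(2·2+1) = 385
Δ: 6! 0! 4! / 11! → 1/2310
sum: t=3:−1/144 = -1/144
3j²(3 5 2; 0 0 0) = Δ·Π!·Σ² = 10/231  (sign -1)
sum: t=2:+1/288 = 1/288
3j²(3 5 2; 1 0 -1) = Δ·Π!·Σ² = 5/231  (sign -1)
combine: 4πI² = 385·10/231·5/231 = 250/693
take √, sign +1: I = 0.16943318

0.169433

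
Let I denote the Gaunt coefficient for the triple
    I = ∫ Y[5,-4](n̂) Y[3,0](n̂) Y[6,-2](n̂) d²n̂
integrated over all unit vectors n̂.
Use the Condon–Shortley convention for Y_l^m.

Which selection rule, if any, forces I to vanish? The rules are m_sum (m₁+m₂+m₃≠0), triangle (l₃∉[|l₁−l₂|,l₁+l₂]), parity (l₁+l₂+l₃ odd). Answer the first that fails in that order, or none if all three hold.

m_sum

m₁+m₂+m₃ = -4 + 0 − 2 = -6  ✗
triangle: |5−3|=2 ≤ l₃=6 ≤ 5+3=8
parity: l₁+l₂+l₃ = 14 is even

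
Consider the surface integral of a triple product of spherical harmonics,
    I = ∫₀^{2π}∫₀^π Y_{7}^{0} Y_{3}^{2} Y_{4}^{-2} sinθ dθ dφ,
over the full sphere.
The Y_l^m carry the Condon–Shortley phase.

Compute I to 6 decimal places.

0.081694

m-sum 0 ✓  L=14 even ✓  4≤4≤10 ✓
Π(2lᵢ+1) = 15×7×9 = 945
triangle coeff Δ(7,3,4) = 1/45045
Σ_t [3,3]: t=3:−1/20736 = -1/20736
(3j)²=35/1287 [(7 3 4; 0 0 0)], sign=-1
Σ_t [5,5]: t=5:−1/172800 = -1/172800
(3j)²=7/2145 [(7 3 4; 0 2 -2)], sign=-1
⇒ 4πI² = 1715/20449
I = (+1)√(1715/20449/(4π)) = 0.08169418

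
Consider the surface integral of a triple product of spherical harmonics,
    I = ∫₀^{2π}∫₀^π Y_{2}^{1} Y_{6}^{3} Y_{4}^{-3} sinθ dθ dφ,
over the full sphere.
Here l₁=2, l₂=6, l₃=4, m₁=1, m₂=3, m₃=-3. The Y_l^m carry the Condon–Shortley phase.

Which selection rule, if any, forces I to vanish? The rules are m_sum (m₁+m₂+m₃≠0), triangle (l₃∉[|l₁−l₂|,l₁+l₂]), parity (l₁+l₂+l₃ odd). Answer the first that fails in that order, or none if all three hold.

m₁+m₂+m₃ = 1 + 3 − 3 = 1  ✗
triangle: |2−6|=4 ≤ l₃=4 ≤ 2+6=8
parity: l₁+l₂+l₃ = 12 is even

m_sum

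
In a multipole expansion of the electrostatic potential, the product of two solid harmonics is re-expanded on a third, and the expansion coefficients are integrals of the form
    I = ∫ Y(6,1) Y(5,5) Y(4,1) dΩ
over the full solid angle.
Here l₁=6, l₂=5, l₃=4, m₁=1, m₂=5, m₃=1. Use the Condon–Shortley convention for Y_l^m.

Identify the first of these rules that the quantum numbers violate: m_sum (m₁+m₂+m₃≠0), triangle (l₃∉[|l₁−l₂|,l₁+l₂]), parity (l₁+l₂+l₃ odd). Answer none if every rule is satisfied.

m_sum

Σmᵢ = 7  ✗
l₃∈[|l₁−l₂|,l₁+l₂]=[1,11], have l₃=4
Σlᵢ = 15 ⇒ odd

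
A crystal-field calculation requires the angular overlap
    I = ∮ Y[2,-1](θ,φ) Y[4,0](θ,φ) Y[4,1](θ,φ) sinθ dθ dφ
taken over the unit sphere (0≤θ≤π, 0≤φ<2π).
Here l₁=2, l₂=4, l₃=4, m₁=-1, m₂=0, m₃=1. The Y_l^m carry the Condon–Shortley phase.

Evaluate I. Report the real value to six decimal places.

-0.044869

Checks pass: Σm=0; 10 even; l₃=4∈[2,6].
(2·2+1)(2·4+1)(2·4+1) = 405
Δ: 2! 2! 6! / 11! → 1/13860
sum: t=0:+1/192 t=1:−1/36 t=2:+1/192 = -5/288
3j²(2 4 4; 0 0 0) = Δ·Π!·Σ² = 20/693  (sign -1)
sum: t=1:−1/72 t=2:+1/96 = -1/288
3j²(2 4 4; -1 0 1) = Δ·Π!·Σ² = 1/462  (sign +1)
combine: 4πI² = 405·20/693·1/462 = 150/5929
take √, sign -1: I = -0.04486937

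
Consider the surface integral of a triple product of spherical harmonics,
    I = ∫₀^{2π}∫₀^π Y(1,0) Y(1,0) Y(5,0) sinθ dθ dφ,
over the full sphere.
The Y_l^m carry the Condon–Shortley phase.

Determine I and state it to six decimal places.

0.000000

triangle: need 0≤l₃≤2, have 5; I=0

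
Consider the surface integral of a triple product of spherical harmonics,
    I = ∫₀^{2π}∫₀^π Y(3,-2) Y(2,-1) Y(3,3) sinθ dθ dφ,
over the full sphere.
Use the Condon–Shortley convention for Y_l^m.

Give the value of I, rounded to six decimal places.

-0.210261

Checks pass: Σm=0; 8 even; l₃=3∈[1,5].
(2·3+1)(2·2+1)(2·3+1) = 245
Δ: 2! 4! 2! / 9! → 1/3780
sum: t=0:+1/24 t=1:−1/4 t=2:+1/24 = -1/6
3j²(3 2 3; 0 0 0) = Δ·Π!·Σ² = 4/105  (sign +1)
sum: t=1:−1/48 = -1/48
3j²(3 2 3; -2 -1 3) = Δ·Π!·Σ² = 5/84  (sign -1)
combine: 4πI² = 245·4/105·5/84 = 5/9
take √, sign -1: I = -0.21026104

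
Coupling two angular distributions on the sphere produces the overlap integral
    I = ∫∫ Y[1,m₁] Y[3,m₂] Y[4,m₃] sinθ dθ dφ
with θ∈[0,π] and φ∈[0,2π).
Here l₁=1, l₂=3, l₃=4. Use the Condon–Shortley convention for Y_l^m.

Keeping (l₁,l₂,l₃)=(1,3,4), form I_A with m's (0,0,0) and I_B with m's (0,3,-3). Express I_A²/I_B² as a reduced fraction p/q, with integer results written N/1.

16/7

Same 1,3,4: normalisation and zero-m 3j drop out of the ratio.
A: Δ: 0! 2! 6! / 9! → 1/252; sum: t=0:+1/36 = 1/36; 3j²(1 3 4; 0 0 0) = Δ·Π!·Σ² = 4/63  (sign +1)
B: Δ: 0! 2! 6! / 9! → 1/252; sum: t=0:+1/720 = 1/720; 3j²(1 3 4; 0 3 -3) = Δ·Π!·Σ² = 1/36  (sign -1)
I_A²/I_B² = (4/63)/(1/36) = 16/7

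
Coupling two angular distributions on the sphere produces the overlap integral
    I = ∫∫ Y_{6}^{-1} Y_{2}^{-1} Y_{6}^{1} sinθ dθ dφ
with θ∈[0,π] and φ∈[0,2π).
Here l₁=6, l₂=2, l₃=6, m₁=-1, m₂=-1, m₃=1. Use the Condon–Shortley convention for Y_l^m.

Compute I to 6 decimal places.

0.000000

Σmᵢ = -1 ≠ 0, so the φ-integral vanishes; I = 0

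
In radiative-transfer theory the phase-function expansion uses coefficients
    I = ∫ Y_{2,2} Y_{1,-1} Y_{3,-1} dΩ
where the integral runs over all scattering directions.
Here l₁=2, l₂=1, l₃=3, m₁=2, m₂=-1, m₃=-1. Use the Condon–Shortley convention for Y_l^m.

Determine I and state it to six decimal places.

-0.082589

m-sum 0 ✓  L=6 even ✓  1≤3≤3 ✓
Π(2lᵢ+1) = 5×3×7 = 105
triangle coeff Δ(2,1,3) = 1/105
Σ_t [0,0]: t=0:+1/4 = 1/4
(3j)²=3/35 [(2 1 3; 0 0 0)], sign=-1
Σ_t [0,0]: t=0:+1/48 = 1/48
(3j)²=1/105 [(2 1 3; 2 -1 -1)], sign=+1
⇒ 4πI² = 3/35
I = (-1)√(3/35/(4π)) = -0.08258890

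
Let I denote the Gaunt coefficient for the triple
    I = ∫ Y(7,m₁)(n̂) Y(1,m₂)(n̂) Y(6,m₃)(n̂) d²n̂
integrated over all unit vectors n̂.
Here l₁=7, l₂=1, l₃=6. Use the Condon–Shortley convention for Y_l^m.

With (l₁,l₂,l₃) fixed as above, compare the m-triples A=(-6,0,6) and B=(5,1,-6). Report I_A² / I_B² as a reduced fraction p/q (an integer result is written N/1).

Same 7,1,6: normalisation and zero-m 3j drop out of the ratio.
A: Δ: 2! 12! 0! / 15! → 1/1365; sum: t=1:−1/479001600 = -1/479001600; 3j²(7 1 6; -6 0 6) = Δ·Π!·Σ² = 1/105  (sign -1)
B: Δ: 2! 12! 0! / 15! → 1/1365; sum: t=2:+1/958003200 = 1/958003200; 3j²(7 1 6; 5 1 -6) = Δ·Π!·Σ² = 1/1365  (sign +1)
I_A²/I_B² = (1/105)/(1/1365) = 13/1

13/1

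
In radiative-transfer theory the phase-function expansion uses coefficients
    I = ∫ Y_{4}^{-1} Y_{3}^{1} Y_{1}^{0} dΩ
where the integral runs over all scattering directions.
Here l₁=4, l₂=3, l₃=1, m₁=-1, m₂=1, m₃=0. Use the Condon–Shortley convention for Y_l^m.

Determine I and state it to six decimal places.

Rules hold: Σm=0, L=8 even, 1≤1≤7.
N = 9·7·3 = 189
Δ = 6!·2!·0!/9! = 1/252
Racah Σ t=3..3: t=3:−1/36 = -1/36
⇒ 3j(4 3 1; 0 0 0)² = 4/63, sgn +1
Racah Σ t=4..4: t=4:+1/48 = 1/48
⇒ 3j(4 3 1; -1 1 0)² = 5/84, sgn -1
4πI² = N·(3j₀)²·(3jₘ)² = 5/7
I = -1·√(0.714286/4π) = -0.23841361

-0.238414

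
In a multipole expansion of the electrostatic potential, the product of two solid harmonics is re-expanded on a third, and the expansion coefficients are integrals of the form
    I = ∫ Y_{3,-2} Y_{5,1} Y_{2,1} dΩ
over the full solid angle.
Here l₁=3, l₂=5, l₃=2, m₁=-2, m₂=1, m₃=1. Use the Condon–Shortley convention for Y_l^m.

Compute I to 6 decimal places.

-0.117387

Rules hold: Σm=0, L=10 even, 2≤2≤8.
N = 7·11·5 = 385
Δ = 6!·0!·4!/11! = 1/2310
Racah Σ t=3..3: t=3:−1/144 = -1/144
⇒ 3j(3 5 2; 0 0 0)² = 10/231, sgn -1
Racah Σ t=5..5: t=5:−1/720 = -1/720
⇒ 3j(3 5 2; -2 1 1)² = 4/385, sgn +1
4πI² = N·(3j₀)²·(3jₘ)² = 40/231
I = -1·√(0.17316/4π) = -0.11738675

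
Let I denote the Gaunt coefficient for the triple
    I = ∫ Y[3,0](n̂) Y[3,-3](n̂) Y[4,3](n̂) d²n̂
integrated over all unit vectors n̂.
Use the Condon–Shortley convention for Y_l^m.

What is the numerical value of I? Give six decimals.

0.203551

Rules hold: Σm=0, L=10 even, 0≤4≤6.
N = 7·7·9 = 441
Δ = 2!·4!·4!/11! = 1/34650
Racah Σ t=0..2: t=0:+1/72 t=1:−1/16 t=2:+1/72 = -5/144
⇒ 3j(3 3 4; 0 0 0)² = 2/77, sgn -1
Racah Σ t=0..0: t=0:+1/288 = 1/288
⇒ 3j(3 3 4; 0 -3 3)² = 1/22, sgn -1
4πI² = N·(3j₀)²·(3jₘ)² = 63/121
I = +1·√(0.520661/4π) = 0.20355073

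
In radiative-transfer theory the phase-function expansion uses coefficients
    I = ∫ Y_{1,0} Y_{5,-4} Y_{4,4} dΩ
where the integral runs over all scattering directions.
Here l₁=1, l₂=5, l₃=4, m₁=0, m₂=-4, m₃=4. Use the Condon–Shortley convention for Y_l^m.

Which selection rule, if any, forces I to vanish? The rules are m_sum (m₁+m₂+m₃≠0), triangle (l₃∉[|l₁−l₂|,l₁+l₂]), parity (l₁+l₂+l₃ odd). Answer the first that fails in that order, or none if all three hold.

azimuthal sum: 0 − 4 + 4 = 0  ✓
4 ≤ 4 ≤ 6 (triangle on l)  ✓
L = 1 + 5 + 4 = 10 (even)  ✓

none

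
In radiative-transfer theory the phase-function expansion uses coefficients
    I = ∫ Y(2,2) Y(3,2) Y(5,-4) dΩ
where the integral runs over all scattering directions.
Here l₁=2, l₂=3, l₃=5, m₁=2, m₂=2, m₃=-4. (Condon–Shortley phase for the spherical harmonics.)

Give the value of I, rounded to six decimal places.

Rules hold: Σm=0, L=10 even, 1≤5≤5.
N = 5·7·11 = 385
Δ = 0!·4!·6!/11! = 1/2310
Racah Σ t=0..0: t=0:+1/144 = 1/144
⇒ 3j(2 3 5; 0 0 0)² = 10/231, sgn -1
Racah Σ t=0..0: t=0:+1/2880 = 1/2880
⇒ 3j(2 3 5; 2 2 -4)² = 3/55, sgn -1
4πI² = N·(3j₀)²·(3jₘ)² = 10/11
I = +1·√(0.909091/4π) = 0.26896683

0.268967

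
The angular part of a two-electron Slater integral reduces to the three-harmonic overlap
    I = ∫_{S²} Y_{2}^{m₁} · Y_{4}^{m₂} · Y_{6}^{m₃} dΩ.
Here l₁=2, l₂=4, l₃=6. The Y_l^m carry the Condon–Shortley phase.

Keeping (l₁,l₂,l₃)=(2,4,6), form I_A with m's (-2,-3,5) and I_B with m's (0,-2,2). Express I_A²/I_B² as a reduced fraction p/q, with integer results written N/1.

55/28

Same 2,4,6: normalisation and zero-m 3j drop out of the ratio.
A: Δ: 0! 4! 8! / 13! → 1/6435; sum: t=0:+1/120960 = 1/120960; 3j²(2 4 6; -2 -3 5) = Δ·Π!·Σ² = 2/39  (sign -1)
B: Δ: 0! 4! 8! / 13! → 1/6435; sum: t=0:+1/5760 = 1/5760; 3j²(2 4 6; 0 -2 2) = Δ·Π!·Σ² = 56/2145  (sign +1)
I_A²/I_B² = (2/39)/(56/2145) = 55/28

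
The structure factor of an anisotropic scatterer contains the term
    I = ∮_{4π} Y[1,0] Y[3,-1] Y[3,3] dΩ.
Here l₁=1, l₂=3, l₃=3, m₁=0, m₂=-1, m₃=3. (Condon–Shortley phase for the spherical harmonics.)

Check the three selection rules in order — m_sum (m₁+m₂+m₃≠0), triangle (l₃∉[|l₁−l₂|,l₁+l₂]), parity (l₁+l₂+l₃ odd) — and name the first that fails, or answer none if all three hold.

m₁+m₂+m₃ = 0 − 1 + 3 = 2  ✗
triangle: |1−3|=2 ≤ l₃=3 ≤ 1+3=4
parity: l₁+l₂+l₃ = 7 is odd

m_sum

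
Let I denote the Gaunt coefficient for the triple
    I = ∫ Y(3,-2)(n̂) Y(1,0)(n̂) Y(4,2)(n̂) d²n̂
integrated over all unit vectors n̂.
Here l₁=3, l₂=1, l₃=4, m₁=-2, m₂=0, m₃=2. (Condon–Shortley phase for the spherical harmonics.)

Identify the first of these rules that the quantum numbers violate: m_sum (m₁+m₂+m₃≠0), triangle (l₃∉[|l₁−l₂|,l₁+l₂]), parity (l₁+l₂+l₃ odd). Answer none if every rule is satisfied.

none

m₁+m₂+m₃ = -2 + 0 + 2 = 0  ✓
triangle: |3−1|=2 ≤ l₃=4 ≤ 3+1=4  ✓
parity: l₁+l₂+l₃ = 8 is even  ✓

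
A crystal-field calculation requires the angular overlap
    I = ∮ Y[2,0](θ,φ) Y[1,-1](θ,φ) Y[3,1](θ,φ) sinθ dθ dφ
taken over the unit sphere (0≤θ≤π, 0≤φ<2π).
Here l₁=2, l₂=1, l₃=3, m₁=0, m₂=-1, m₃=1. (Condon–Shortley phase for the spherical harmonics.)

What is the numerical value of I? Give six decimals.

-0.202301

Checks pass: Σm=0; 6 even; l₃=3∈[1,3].
(2·2+1)(2·1+1)(2·3+1) = 105
Δ: 0! 4! 2! / 7! → 1/105
sum: t=0:+1/4 = 1/4
3j²(2 1 3; 0 0 0) = Δ·Π!·Σ² = 3/35  (sign -1)
sum: t=0:+1/8 = 1/8
3j²(2 1 3; 0 -1 1) = Δ·Π!·Σ² = 2/35  (sign +1)
combine: 4πI² = 105·3/35·2/35 = 18/35
take √, sign -1: I = -0.20230066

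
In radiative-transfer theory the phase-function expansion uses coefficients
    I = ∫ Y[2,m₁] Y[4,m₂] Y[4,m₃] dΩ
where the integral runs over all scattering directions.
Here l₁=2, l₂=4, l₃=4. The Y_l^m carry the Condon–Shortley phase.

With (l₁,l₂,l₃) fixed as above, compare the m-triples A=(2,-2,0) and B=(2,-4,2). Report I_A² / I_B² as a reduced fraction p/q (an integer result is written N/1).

45/14

l's match ⇒ only the (l;m) 3-j factors differ between A and B.
A: triangle coeff Δ(2,4,4) = 1/13860; Σ_t [0,0]: t=0:+1/192 = 1/192; (3j)²=3/77 [(2 4 4; 2 -2 0)], sign=+1
B: triangle coeff Δ(2,4,4) = 1/13860; Σ_t [0,0]: t=0:+1/2880 = 1/2880; (3j)²=2/165 [(2 4 4; 2 -4 2)], sign=+1
I_A²/I_B² = (3/77)/(2/165) = 45/14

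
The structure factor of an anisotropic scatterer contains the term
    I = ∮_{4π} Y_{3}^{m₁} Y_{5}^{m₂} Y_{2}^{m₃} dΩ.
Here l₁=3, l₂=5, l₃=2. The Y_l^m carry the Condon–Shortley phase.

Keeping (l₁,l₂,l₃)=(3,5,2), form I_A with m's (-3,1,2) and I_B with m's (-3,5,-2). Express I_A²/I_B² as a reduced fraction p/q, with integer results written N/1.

1/210

Same 3,5,2: normalisation and zero-m 3j drop out of the ratio.
A: Δ: 6! 0! 4! / 11! → 1/2310; sum: t=6:+1/17280 = 1/17280; 3j²(3 5 2; -3 1 2) = Δ·Π!·Σ² = 1/2310  (sign +1)
B: Δ: 6! 0! 4! / 11! → 1/2310; sum: t=6:+1/17280 = 1/17280; 3j²(3 5 2; -3 5 -2) = Δ·Π!·Σ² = 1/11  (sign +1)
I_A²/I_B² = (1/2310)/(1/11) = 1/210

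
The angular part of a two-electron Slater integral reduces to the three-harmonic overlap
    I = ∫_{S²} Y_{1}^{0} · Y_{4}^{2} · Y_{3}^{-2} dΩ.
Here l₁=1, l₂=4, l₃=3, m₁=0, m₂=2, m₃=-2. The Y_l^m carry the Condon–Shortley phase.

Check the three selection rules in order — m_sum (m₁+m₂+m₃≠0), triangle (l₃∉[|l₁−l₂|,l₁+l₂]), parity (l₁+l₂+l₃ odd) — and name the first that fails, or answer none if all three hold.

none

m₁+m₂+m₃ = 0 + 2 − 2 = 0  ✓
triangle: |1−4|=3 ≤ l₃=3 ≤ 1+4=5  ✓
parity: l₁+l₂+l₃ = 8 is even  ✓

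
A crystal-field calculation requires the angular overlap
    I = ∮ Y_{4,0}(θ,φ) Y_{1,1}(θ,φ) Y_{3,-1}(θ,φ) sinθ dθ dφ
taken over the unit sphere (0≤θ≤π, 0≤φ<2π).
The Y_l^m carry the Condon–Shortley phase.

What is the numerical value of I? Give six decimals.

0.150786

m-sum 0 ✓  L=8 even ✓  3≤3≤5 ✓
Π(2lᵢ+1) = 9×3×7 = 189
triangle coeff Δ(4,1,3) = 1/252
Σ_t [1,1]: t=1:−1/36 = -1/36
(3j)²=4/63 [(4 1 3; 0 0 0)], sign=+1
Σ_t [2,2]: t=2:+1/96 = 1/96
(3j)²=1/42 [(4 1 3; 0 1 -1)], sign=+1
⇒ 4πI² = 2/7
I = (+1)√(2/7/(4π)) = 0.15078601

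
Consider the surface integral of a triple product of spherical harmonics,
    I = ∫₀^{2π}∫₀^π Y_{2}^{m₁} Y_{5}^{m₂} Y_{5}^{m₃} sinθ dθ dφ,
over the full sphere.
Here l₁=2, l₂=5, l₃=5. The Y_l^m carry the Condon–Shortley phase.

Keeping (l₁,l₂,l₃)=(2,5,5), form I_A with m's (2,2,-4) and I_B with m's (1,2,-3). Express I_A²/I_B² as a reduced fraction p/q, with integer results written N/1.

18/25

Shared (l₁,l₂,l₃)=(2,5,5): N and (l;000)² cancel in I_A²/I_B².
A: Δ = 2!·2!·8!/13! = 1/38610; Racah Σ t=0..0: t=0:+1/20160 = 1/20160; ⇒ 3j(2 5 5; 2 2 -4)² = 12/715, sgn -1
B: Δ = 2!·2!·8!/13! = 1/38610; Racah Σ t=0..1: t=0:+1/10080 t=1:−1/2880 = -1/4032; ⇒ 3j(2 5 5; 1 2 -3)² = 10/429, sgn -1
I_A²/I_B² = (12/715)/(10/429) = 18/25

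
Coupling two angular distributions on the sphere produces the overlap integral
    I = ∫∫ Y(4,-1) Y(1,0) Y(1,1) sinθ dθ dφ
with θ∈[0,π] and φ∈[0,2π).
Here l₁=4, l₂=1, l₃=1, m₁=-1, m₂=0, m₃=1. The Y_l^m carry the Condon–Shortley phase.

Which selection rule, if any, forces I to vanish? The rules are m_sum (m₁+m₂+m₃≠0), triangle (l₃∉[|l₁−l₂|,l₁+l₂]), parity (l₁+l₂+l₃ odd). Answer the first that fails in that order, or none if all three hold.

m₁+m₂+m₃ = -1 + 0 + 1 = 0  ✓
triangle: |4−1|=3 ≤ l₃=1 ≤ 4+1=5  ✗
parity: l₁+l₂+l₃ = 6 is even

triangle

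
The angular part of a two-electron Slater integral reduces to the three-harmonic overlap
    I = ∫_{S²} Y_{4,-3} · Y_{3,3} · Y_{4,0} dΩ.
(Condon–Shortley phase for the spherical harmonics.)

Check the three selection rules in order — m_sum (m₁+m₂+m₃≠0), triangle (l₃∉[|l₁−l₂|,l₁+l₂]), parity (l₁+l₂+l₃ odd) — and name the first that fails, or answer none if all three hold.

parity

m₁+m₂+m₃ = -3 + 3 + 0 = 0  ✓
triangle: |4−3|=1 ≤ l₃=4 ≤ 4+3=7  ✓
parity: l₁+l₂+l₃ = 11 is odd  ✗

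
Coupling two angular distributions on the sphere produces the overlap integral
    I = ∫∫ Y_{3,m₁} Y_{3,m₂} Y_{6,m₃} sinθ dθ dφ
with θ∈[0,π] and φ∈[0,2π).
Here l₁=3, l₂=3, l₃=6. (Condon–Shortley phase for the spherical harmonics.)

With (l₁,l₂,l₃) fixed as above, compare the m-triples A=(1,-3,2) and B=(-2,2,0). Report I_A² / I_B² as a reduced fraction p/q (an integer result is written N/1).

l's match ⇒ only the (l;m) 3-j factors differ between A and B.
A: triangle coeff Δ(3,3,6) = 1/12012; Σ_t [0,0]: t=0:+1/34560 = 1/34560; (3j)²=1/429 [(3 3 6; 1 -3 2)], sign=+1
B: triangle coeff Δ(3,3,6) = 1/12012; Σ_t [0,0]: t=0:+1/14400 = 1/14400; (3j)²=3/1001 [(3 3 6; -2 2 0)], sign=+1
I_A²/I_B² = (1/429)/(3/1001) = 7/9

7/9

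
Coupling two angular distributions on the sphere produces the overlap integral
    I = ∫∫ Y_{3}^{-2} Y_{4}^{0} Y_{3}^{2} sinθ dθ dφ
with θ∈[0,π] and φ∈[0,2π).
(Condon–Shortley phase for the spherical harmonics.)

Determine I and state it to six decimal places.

-0.179515

Checks pass: Σm=0; 10 even; l₃=3∈[1,7].
(2·3+1)(2·4+1)(2·3+1) = 441
Δ: 4! 2! 4! / 11! → 1/34650
sum: t=1:−1/72 t=2:+1/16 t=3:−1/72 = 5/144
3j²(3 4 3; 0 0 0) = Δ·Π!·Σ² = 2/77  (sign -1)
sum: t=3:−1/72 t=4:+1/576 = -7/576
3j²(3 4 3; -2 0 2) = Δ·Π!·Σ² = 7/198  (sign +1)
combine: 4πI² = 441·2/77·7/198 = 49/121
take √, sign -1: I = -0.17951487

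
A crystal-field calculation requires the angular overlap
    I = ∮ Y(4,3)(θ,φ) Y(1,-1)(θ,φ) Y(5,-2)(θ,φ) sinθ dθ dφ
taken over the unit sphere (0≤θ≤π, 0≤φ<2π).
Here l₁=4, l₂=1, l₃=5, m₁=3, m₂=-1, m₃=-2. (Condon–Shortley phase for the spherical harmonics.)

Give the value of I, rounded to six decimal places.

Checks pass: Σm=0; 10 even; l₃=5∈[3,5].
(2·4+1)(2·1+1)(2·5+1) = 297
Δ: 0! 8! 2! / 11! → 1/495
sum: t=0:+1/576 = 1/576
3j²(4 1 5; 0 0 0) = Δ·Π!·Σ² = 5/99  (sign -1)
sum: t=0:+1/10080 = 1/10080
3j²(4 1 5; 3 -1 -2) = Δ·Π!·Σ² = 1/165  (sign -1)
combine: 4πI² = 297·5/99·1/165 = 1/11
take √, sign +1: I = 0.08505478

0.085055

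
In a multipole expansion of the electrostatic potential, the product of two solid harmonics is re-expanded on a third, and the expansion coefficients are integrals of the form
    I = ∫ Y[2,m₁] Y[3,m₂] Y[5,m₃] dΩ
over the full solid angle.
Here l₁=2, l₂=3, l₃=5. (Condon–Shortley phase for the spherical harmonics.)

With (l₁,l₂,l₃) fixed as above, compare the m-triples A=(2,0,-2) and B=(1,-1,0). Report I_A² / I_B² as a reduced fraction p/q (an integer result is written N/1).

7/10

l's match ⇒ only the (l;m) 3-j factors differ between A and B.
A: triangle coeff Δ(2,3,5) = 1/2310; Σ_t [0,0]: t=0:+1/864 = 1/864; (3j)²=1/66 [(2 3 5; 2 0 -2)], sign=-1
B: triangle coeff Δ(2,3,5) = 1/2310; Σ_t [0,0]: t=0:+1/288 = 1/288; (3j)²=5/231 [(2 3 5; 1 -1 0)], sign=-1
I_A²/I_B² = (1/66)/(5/231) = 7/10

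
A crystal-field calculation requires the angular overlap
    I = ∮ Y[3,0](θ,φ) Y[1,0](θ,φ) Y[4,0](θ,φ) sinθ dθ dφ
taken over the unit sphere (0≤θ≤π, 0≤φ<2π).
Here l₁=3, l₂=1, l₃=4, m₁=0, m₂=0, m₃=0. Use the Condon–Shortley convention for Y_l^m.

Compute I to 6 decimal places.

0.246233

Rules hold: Σm=0, L=8 even, 2≤4≤4.
N = 7·3·9 = 189
Δ = 0!·6!·2!/9! = 1/252
Racah Σ t=0..0: t=0:+1/36 = 1/36
⇒ 3j(3 1 4; 0 0 0)² = 4/63, sgn +1
(m-triple is (0,0,0) — same symbol as above.)
4πI² = N·(3j₀)²·(3jₘ)² = 16/21
I = +1·√(0.761905/4π) = 0.24623252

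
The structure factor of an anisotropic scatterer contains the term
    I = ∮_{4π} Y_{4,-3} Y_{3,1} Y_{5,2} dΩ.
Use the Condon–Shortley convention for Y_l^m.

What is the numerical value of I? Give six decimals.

-0.171363

m-sum 0 ✓  L=12 even ✓  1≤5≤7 ✓
Π(2lᵢ+1) = 9×7×11 = 693
triangle coeff Δ(4,3,5) = 1/180180
Σ_t [0,2]: t=0:+1/576 t=1:−1/144 t=2:+1/576 = -1/288
(3j)²=20/1001 [(4 3 5; 0 0 0)], sign=+1
Σ_t [1,2]: t=1:−1/4320 t=2:+1/960 = 7/8640
(3j)²=343/12870 [(4 3 5; -3 1 2)], sign=-1
⇒ 4πI² = 686/1859
I = (-1)√(686/1859/(4π)) = -0.17136315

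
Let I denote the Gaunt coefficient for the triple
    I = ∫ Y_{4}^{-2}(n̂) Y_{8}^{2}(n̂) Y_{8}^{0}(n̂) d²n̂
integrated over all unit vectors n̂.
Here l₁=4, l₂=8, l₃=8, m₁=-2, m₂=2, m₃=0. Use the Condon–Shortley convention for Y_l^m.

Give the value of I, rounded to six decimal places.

-0.115379

m-sum 0 ✓  L=20 even ✓  4≤8≤12 ✓
Π(2lᵢ+1) = 9×17×17 = 2601
triangle coeff Δ(4,8,8) = 1/185175900
Σ_t [0,4]: t=0:+1/557383680 t=1:−1/21772800 t=2:+1/8294400 t=3:−1/21772800 t=4:+1/557383680 = 1/30965760
(3j)²=36/4199 [(4 8 8; 0 0 0)], sign=+1
Σ_t [2,4]: t=2:+1/92897280 t=3:−1/21772800 t=4:+1/49766400 = -1/66355200
(3j)²=63/8398 [(4 8 8; -2 2 0)], sign=-1
⇒ 4πI² = 10206/61009
I = (-1)√(10206/61009/(4π)) = -0.11537877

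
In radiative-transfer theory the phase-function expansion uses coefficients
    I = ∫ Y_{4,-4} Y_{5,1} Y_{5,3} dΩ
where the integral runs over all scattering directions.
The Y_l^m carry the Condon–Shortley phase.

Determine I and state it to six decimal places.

Rules hold: Σm=0, L=14 even, 1≤5≤9.
N = 9·11·11 = 1089
Δ = 4!·4!·6!/15! = 1/3153150
Racah Σ t=0..4: t=0:+1/69120 t=1:−1/1728 t=2:+1/576 t=3:−1/1728 t=4:+1/69120 = 7/11520
⇒ 3j(4 5 5; 0 0 0)² = 2/143, sgn -1
Racah Σ t=4..4: t=4:+1/27648 = 1/27648
⇒ 3j(4 5 5; -4 1 3)² = 10/429, sgn +1
4πI² = N·(3j₀)²·(3jₘ)² = 60/169
I = -1·√(0.35503/4π) = -0.16808437

-0.168084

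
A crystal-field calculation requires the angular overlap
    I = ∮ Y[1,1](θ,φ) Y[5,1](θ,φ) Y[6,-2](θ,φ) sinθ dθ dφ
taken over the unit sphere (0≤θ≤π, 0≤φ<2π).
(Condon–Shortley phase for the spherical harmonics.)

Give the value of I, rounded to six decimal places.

Checks pass: Σm=0; 12 even; l₃=6∈[4,6].
(2·1+1)(2·5+1)(2·6+1) = 429
Δ: 0! 2! 10! / 13! → 1/858
sum: t=0:+1/14400 = 1/14400
3j²(1 5 6; 0 0 0) = Δ·Π!·Σ² = 6/143  (sign +1)
sum: t=0:+1/34560 = 1/34560
3j²(1 5 6; 1 1 -2) = Δ·Π!·Σ² = 14/429  (sign +1)
combine: 4πI² = 429·6/143·14/429 = 84/143
take √, sign +1: I = 0.21620548

0.216205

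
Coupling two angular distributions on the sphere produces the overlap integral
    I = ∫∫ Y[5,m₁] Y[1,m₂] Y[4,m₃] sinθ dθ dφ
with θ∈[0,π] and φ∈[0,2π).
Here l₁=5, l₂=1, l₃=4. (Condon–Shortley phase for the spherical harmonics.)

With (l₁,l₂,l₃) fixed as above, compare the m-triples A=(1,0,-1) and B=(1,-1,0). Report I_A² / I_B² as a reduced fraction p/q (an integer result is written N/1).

8/5

Same 5,1,4: normalisation and zero-m 3j drop out of the ratio.
A: Δ: 2! 8! 0! / 11! → 1/495; sum: t=1:−1/720 = -1/720; 3j²(5 1 4; 1 0 -1) = Δ·Π!·Σ² = 8/165  (sign +1)
B: Δ: 2! 8! 0! / 11! → 1/495; sum: t=0:+1/1152 = 1/1152; 3j²(5 1 4; 1 -1 0) = Δ·Π!·Σ² = 1/33  (sign +1)
I_A²/I_B² = (8/165)/(1/33) = 8/5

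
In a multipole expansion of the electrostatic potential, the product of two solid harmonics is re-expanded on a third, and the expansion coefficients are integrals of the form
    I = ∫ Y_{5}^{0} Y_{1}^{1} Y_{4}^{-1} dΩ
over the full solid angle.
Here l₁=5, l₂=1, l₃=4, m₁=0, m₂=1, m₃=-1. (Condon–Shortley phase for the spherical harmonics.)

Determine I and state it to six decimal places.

0.155288

Rules hold: Σm=0, L=10 even, 4≤4≤6.
N = 11·3·9 = 297
Δ = 2!·8!·0!/11! = 1/495
Racah Σ t=1..1: t=1:−1/576 = -1/576
⇒ 3j(5 1 4; 0 0 0)² = 5/99, sgn -1
Racah Σ t=2..2: t=2:+1/1440 = 1/1440
⇒ 3j(5 1 4; 0 1 -1)² = 2/99, sgn -1
4πI² = N·(3j₀)²·(3jₘ)² = 10/33
I = +1·√(0.30303/4π) = 0.15528807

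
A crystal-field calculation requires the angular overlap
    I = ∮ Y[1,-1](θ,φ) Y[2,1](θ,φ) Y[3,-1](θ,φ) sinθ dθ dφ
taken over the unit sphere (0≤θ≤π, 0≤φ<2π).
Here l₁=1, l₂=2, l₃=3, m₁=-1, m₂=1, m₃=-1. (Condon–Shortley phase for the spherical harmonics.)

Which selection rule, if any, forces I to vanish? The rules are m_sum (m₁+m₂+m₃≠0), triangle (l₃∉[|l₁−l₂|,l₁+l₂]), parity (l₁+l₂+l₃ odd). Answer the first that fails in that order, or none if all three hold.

m_sum

m₁+m₂+m₃ = -1 + 1 − 1 = -1  ✗
triangle: |1−2|=1 ≤ l₃=3 ≤ 1+2=3
parity: l₁+l₂+l₃ = 6 is even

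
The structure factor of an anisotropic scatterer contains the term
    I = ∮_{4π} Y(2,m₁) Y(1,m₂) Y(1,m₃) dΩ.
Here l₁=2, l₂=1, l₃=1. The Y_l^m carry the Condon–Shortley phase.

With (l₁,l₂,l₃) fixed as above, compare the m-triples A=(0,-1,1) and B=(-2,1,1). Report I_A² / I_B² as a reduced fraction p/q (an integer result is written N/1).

1/6

Shared (l₁,l₂,l₃)=(2,1,1): N and (l;000)² cancel in I_A²/I_B².
A: Δ = 2!·2!·0!/5! = 1/30; Racah Σ t=0..0: t=0:+1/4 = 1/4; ⇒ 3j(2 1 1; 0 -1 1)² = 1/30, sgn +1
B: Δ = 2!·2!·0!/5! = 1/30; Racah Σ t=2..2: t=2:+1/4 = 1/4; ⇒ 3j(2 1 1; -2 1 1)² = 1/5, sgn +1
I_A²/I_B² = (1/30)/(1/5) = 1/6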